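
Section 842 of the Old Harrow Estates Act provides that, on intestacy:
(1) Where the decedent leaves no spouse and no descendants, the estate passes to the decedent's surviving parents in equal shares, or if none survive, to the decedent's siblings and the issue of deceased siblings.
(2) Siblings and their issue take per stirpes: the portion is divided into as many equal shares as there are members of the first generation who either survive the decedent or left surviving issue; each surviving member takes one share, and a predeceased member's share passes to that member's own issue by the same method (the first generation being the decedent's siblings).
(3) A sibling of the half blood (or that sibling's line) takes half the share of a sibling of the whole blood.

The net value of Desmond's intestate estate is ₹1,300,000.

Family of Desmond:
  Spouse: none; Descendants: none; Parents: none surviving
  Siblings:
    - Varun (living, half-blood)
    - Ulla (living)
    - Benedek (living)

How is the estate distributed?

The entire ₹1,300,000 passes to the siblings and their issue.
Counting each half-blood sibling's line as half a unit, there are 5/2 units in ₹1,300,000, so one unit is ₹520,000. Whole-blood lines (Ulla and Benedek) take ₹520,000 each; half-blood lines (Varun) take ₹260,000 each.

Varun: ₹260,000; Ulla: ₹520,000; Benedek: ₹520,000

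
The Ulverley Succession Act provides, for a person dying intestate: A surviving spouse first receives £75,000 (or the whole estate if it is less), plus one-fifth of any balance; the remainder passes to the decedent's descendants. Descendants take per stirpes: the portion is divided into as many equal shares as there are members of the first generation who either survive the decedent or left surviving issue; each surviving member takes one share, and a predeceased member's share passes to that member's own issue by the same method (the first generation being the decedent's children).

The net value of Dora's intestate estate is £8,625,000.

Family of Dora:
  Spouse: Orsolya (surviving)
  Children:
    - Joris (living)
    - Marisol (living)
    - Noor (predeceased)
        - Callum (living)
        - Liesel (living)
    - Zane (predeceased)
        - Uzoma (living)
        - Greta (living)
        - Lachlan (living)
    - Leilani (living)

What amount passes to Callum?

Orsolya first takes £75,000, leaving a balance of £8,550,000. Orsolya then takes one-fifth of the balance (£1,710,000), for a total of £1,785,000. The remaining £6,840,000 passes to the descendants.
The descendants' portion (£6,840,000) is divided into 5 shares of £1,368,000: Joris, Marisol, and Leilani each take £1,368,000; Noor's £1,368,000 share passes to Noor's issue; Zane's £1,368,000 share passes to Zane's issue.
Noor's share (£1,368,000) is divided into 2 shares of £684,000: Callum and Liesel each take £684,000.
Zane's share (£1,368,000) is divided into 3 shares of £456,000: Uzoma, Greta, and Lachlan each take £456,000.

Callum receives £684,000.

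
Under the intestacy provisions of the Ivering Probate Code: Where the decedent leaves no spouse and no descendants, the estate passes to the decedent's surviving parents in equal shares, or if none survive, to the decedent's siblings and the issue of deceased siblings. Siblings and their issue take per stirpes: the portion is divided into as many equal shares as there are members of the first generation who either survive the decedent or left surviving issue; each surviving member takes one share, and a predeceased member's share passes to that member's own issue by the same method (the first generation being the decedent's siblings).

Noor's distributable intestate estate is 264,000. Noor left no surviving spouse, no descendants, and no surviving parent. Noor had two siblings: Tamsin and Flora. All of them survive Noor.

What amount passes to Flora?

Flora receives 132,000.

The entire 264,000 passes to the siblings and their issue.
That amount (264,000) is divided into 2 shares of 132,000: Tamsin and Flora each take 132,000.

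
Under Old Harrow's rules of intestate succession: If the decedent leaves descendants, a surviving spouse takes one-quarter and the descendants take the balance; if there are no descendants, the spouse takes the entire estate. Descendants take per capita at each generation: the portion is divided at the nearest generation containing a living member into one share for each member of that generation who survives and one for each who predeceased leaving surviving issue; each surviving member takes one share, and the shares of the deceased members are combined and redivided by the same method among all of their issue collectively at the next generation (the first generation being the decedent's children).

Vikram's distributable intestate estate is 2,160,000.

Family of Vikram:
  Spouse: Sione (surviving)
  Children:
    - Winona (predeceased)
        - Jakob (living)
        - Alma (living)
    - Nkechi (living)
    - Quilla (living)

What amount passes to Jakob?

Jakob receives 270,000.

Sione takes one-quarter of 2,160,000 = 540,000. The remaining 1,620,000 passes to the descendants.
The descendants' portion (1,620,000) is divided at the children's generation into 3 shares of 540,000. Nkechi and Quilla each take 540,000. The remaining share for the deceased Winona (540,000) is carried to the next generation.
That pool (540,000) is divided at the grandchildren's generation equally among Jakob and Alma: 270,000 each.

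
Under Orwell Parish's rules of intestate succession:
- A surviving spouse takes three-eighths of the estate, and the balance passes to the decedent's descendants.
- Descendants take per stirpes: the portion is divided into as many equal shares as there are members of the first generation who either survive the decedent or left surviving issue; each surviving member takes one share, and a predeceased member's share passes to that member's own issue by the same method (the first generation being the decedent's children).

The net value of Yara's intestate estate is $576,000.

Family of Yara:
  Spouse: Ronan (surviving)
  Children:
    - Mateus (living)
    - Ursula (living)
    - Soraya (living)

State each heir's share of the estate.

Ronan: $216,000; Mateus: $120,000; Ursula: $120,000; Soraya: $120,000

Ronan takes three-eighths of $576,000 = $216,000. The remaining $360,000 passes to the descendants.
The descendants' portion ($360,000) is divided into 3 shares of $120,000: Mateus, Ursula, and Soraya each take $120,000.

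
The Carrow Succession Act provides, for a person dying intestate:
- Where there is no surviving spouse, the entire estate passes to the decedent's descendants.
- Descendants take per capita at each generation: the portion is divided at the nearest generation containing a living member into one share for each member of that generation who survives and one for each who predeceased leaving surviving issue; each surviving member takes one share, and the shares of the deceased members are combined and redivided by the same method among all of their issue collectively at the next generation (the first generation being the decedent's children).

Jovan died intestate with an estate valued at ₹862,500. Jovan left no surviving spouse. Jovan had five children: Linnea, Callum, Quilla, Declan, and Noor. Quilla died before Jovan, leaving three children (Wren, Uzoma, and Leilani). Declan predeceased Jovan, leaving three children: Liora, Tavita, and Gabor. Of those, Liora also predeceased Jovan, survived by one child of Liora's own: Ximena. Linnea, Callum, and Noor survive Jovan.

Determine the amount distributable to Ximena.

Ximena receives ₹57,500.

The entire ₹862,500 passes to the descendants.
That amount (₹862,500) is divided at the children's generation into 5 shares of ₹172,500. Linnea, Callum, and Noor each take ₹172,500. The 2 shares of the deceased (Quilla and Declan) are combined into a pool of ₹345,000.
That pool (₹345,000) is divided at the grandchildren's generation into 6 shares of ₹57,500. Wren, Uzoma, Leilani, Tavita, and Gabor each take ₹57,500. The remaining share for the deceased Liora (₹57,500) is carried to the next generation.
That pool (₹57,500) passes entirely to Ximena, the sole taker at the great-grandchildren's generation.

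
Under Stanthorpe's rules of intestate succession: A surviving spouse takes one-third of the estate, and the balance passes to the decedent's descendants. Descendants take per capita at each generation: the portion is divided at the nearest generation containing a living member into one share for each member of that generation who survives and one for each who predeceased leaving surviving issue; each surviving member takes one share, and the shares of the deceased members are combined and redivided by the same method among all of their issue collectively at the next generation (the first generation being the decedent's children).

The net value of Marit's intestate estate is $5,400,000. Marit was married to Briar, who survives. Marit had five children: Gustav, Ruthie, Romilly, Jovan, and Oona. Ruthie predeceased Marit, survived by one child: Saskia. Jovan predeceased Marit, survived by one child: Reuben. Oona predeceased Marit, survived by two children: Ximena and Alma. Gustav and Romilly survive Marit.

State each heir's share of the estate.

Briar takes one-third of $5,400,000 = $1,800,000. The remaining $3,600,000 passes to the descendants.
The descendants' portion ($3,600,000) is divided at the children's generation into 5 shares of $720,000. Gustav and Romilly each take $720,000. The 3 shares of the deceased (Ruthie, Jovan, and Oona) are combined into a pool of $2,160,000.
That pool ($2,160,000) is divided at the grandchildren's generation equally among Saskia, Reuben, Ximena, and Alma: $540,000 each.

Briar: $1,800,000; Gustav: $720,000; Saskia: $540,000; Romilly: $720,000; Reuben: $540,000; Ximena: $540,000; Alma: $540,000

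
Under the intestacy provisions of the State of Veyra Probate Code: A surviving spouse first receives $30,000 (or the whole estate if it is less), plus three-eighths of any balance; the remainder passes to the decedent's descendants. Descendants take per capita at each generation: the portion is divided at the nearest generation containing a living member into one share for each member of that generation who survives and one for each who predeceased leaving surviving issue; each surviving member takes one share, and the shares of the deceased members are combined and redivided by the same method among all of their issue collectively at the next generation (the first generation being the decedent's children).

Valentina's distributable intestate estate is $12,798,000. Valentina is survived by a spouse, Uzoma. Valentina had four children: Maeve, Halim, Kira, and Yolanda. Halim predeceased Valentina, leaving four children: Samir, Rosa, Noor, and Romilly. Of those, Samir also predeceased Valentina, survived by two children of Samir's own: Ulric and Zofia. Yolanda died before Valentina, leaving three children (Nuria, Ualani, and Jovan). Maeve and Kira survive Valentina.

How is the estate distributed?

Uzoma: $4,818,000; Maeve: $1,995,000; Ulric: $285,000; Zofia: $285,000; Rosa: $570,000; Noor: $570,000; Romilly: $570,000; Kira: $1,995,000; Nuria: $570,000; Ualani: $570,000; Jovan: $570,000

Uzoma first takes $30,000, leaving a balance of $12,768,000. Uzoma then takes three-eighths of the balance ($4,788,000), for a total of $4,818,000. The remaining $7,980,000 passes to the descendants.
The descendants' portion ($7,980,000) is divided at the children's generation into 4 shares of $1,995,000. Maeve and Kira each take $1,995,000. The 2 shares of the deceased (Halim and Yolanda) are combined into a pool of $3,990,000.
That pool ($3,990,000) is divided at the grandchildren's generation into 7 shares of $570,000. Rosa, Noor, Romilly, Nuria, Ualani, and Jovan each take $570,000. The remaining share for the deceased Samir ($570,000) is carried to the next generation.
That pool ($570,000) is divided at the great-grandchildren's generation equally among Ulric and Zofia: $285,000 each.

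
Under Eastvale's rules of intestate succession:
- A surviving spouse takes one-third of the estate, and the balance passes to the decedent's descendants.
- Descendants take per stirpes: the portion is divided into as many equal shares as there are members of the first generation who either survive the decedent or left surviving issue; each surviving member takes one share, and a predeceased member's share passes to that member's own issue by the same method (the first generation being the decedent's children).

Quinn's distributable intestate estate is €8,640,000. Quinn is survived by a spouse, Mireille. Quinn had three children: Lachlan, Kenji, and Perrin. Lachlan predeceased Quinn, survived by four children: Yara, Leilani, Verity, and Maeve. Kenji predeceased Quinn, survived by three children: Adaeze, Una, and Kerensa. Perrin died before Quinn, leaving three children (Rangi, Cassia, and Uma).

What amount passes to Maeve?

Mireille takes one-third of €8,640,000 = €2,880,000. The remaining €5,760,000 passes to the descendants.
The descendants' portion (€5,760,000) is divided into 3 shares of €1,920,000: Lachlan's €1,920,000 share passes to Lachlan's issue; Kenji's €1,920,000 share passes to Kenji's issue; Perrin's €1,920,000 share passes to Perrin's issue.
Lachlan's share (€1,920,000) is divided into 4 shares of €480,000: Yara, Leilani, Verity, and Maeve each take €480,000.
Kenji's share (€1,920,000) is divided into 3 shares of €640,000: Adaeze, Una, and Kerensa each take €640,000.
Perrin's share (€1,920,000) is divided into 3 shares of €640,000: Rangi, Cassia, and Uma each take €640,000.

Maeve receives €480,000.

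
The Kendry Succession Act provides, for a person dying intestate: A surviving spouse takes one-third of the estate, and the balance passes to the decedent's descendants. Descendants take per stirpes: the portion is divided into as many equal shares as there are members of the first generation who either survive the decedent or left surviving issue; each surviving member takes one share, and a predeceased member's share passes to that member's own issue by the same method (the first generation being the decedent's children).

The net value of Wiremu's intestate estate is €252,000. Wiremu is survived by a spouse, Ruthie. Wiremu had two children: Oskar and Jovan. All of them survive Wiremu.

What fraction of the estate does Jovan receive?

Ruthie takes one-third of €252,000 = €84,000. The remaining €168,000 passes to the descendants.
The descendants' portion (€168,000) is divided into 2 shares of €84,000: Oskar and Jovan each take €84,000.

Jovan receives 1/3 of the estate.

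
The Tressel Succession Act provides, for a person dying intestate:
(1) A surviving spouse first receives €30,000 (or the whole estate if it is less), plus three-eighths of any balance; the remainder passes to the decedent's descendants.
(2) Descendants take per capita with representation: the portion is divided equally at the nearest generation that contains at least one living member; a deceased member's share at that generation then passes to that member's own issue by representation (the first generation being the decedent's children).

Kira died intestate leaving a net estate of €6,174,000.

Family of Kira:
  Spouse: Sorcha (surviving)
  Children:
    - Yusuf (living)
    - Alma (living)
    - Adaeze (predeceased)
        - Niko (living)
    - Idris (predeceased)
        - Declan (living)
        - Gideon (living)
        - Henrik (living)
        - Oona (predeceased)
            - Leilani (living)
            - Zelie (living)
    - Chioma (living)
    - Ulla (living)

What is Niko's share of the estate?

Niko receives €640,000.

Sorcha first takes €30,000, leaving a balance of €6,144,000. Sorcha then takes three-eighths of the balance (€2,304,000), for a total of €2,334,000. The remaining €3,840,000 passes to the descendants.
The descendants' portion (€3,840,000) is divided into 6 shares of €640,000: Yusuf, Alma, Chioma, and Ulla each take €640,000; Adaeze's €640,000 share passes to Adaeze's issue; Idris's €640,000 share passes to Idris's issue.
Adaeze's share (€640,000) passes entirely to Niko.
Idris's share (€640,000) is divided into 4 shares of €160,000: Declan, Gideon, and Henrik each take €160,000; Oona's €160,000 share passes to Oona's issue.
Oona's share (€160,000) is divided into 2 shares of €80,000: Leilani and Zelie each take €80,000.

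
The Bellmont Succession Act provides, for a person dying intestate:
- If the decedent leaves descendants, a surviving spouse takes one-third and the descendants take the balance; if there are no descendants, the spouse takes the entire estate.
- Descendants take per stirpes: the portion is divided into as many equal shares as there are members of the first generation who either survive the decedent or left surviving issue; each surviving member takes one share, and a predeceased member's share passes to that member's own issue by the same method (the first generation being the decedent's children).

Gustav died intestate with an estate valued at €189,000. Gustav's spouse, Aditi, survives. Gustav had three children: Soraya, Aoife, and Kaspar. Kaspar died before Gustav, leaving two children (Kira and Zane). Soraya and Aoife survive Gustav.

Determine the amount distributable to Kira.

Aditi takes one-third of €189,000 = €63,000. The remaining €126,000 passes to the descendants.
The descendants' portion (€126,000) is divided into 3 shares of €42,000: Soraya and Aoife each take €42,000; Kaspar's €42,000 share passes to Kaspar's issue.
Kaspar's share (€42,000) is divided into 2 shares of €21,000: Kira and Zane each take €21,000.

Kira receives €21,000.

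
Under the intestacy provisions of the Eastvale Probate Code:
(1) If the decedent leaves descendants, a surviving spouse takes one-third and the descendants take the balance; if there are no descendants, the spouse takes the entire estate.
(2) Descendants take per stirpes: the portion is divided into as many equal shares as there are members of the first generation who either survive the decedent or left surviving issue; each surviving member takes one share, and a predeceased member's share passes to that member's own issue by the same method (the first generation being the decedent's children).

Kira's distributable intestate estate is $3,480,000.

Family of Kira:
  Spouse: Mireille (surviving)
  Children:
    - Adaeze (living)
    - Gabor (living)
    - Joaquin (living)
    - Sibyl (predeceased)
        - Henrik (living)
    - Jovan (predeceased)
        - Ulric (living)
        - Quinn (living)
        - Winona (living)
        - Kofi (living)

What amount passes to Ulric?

Ulric receives $116,000.

Mireille takes one-third of $3,480,000 = $1,160,000. The remaining $2,320,000 passes to the descendants.
The descendants' portion ($2,320,000) is divided into 5 shares of $464,000: Adaeze, Gabor, and Joaquin each take $464,000; Sibyl's $464,000 share passes to Sibyl's issue; Jovan's $464,000 share passes to Jovan's issue.
Sibyl's share ($464,000) passes entirely to Henrik.
Jovan's share ($464,000) is divided into 4 shares of $116,000: Ulric, Quinn, Winona, and Kofi each take $116,000.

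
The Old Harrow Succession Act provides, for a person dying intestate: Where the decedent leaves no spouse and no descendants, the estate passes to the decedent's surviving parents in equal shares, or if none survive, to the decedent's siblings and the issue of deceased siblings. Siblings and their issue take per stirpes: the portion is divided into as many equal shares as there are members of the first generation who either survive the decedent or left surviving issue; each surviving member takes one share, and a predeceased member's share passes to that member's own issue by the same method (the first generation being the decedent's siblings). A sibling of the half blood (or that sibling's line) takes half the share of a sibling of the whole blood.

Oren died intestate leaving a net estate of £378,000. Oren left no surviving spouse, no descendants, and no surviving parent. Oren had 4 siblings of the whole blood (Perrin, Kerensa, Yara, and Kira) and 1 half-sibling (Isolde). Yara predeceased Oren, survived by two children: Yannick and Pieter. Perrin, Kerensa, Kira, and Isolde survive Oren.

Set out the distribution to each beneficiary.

Perrin: £84,000; Kerensa: £84,000; Yannick: £42,000; Pieter: £42,000; Kira: £84,000; Isolde: £42,000

The entire £378,000 passes to the siblings and their issue.
Counting each half-blood sibling's line as half a unit, there are 9/2 units in £378,000, so one unit is £84,000. Whole-blood lines (Perrin, Kerensa, Yara, and Kira) take £84,000 each; half-blood lines (Isolde) take £42,000 each.
Yara's share (£84,000) is divided into 2 shares of £42,000: Yannick and Pieter each take £42,000.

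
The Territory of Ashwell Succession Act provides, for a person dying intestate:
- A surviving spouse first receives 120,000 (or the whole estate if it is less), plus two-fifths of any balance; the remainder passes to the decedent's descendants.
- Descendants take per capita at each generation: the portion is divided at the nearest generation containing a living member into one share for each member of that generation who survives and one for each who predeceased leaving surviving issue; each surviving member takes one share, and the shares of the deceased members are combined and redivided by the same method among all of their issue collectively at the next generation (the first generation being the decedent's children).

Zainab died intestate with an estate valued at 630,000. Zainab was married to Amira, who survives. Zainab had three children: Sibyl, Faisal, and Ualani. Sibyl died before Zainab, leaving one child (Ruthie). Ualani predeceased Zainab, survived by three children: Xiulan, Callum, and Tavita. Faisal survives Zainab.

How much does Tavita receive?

Tavita receives 51,000.

Amira first takes 120,000, leaving a balance of 510,000. Amira then takes two-fifths of the balance (204,000), for a total of 324,000. The remaining 306,000 passes to the descendants.
The descendants' portion (306,000) is divided at the children's generation into 3 shares of 102,000. Faisal takes 102,000. The 2 shares of the deceased (Sibyl and Ualani) are combined into a pool of 204,000.
That pool (204,000) is divided at the grandchildren's generation equally among Ruthie, Xiulan, Callum, and Tavita: 51,000 each.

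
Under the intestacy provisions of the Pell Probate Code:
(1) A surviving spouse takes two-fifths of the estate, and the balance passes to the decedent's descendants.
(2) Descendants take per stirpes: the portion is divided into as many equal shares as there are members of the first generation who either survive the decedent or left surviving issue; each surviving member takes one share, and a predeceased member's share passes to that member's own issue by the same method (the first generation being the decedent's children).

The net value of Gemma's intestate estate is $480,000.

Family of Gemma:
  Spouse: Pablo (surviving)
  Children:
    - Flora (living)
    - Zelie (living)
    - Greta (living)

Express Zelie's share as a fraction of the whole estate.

Pablo takes two-fifths of $480,000 = $192,000. The remaining $288,000 passes to the descendants.
The descendants' portion ($288,000) is divided into 3 shares of $96,000: Flora, Zelie, and Greta each take $96,000.

Zelie receives 1/5 of the estate.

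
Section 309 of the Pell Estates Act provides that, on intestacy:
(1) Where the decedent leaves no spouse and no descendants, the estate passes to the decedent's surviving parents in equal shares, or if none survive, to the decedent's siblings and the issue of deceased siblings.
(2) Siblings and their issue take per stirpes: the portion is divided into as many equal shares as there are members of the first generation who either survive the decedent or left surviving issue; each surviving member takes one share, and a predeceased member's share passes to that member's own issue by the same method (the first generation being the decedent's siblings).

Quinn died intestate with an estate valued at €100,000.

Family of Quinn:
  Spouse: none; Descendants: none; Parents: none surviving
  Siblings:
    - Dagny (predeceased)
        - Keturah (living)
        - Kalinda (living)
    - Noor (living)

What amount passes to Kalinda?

The entire €100,000 passes to the siblings and their issue.
That amount (€100,000) is divided into 2 shares of €50,000: Noor takes €50,000; Dagny's €50,000 share passes to Dagny's issue.
Dagny's share (€50,000) is divided into 2 shares of €25,000: Keturah and Kalinda each take €25,000.

Kalinda receives €25,000.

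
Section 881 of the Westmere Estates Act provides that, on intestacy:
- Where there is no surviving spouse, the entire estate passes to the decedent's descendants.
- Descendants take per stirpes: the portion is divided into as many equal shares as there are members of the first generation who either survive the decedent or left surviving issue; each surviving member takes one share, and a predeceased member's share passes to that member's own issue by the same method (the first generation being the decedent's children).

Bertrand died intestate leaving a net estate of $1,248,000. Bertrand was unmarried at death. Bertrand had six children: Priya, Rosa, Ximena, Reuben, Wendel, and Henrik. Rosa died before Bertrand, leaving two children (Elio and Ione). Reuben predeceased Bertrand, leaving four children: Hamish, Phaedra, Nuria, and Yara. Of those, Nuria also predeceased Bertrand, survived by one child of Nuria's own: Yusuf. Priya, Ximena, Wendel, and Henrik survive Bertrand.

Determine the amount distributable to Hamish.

The entire $1,248,000 passes to the descendants.
That amount ($1,248,000) is divided into 6 shares of $208,000: Priya, Ximena, Wendel, and Henrik each take $208,000; Rosa's $208,000 share passes to Rosa's issue; Reuben's $208,000 share passes to Reuben's issue.
Rosa's share ($208,000) is divided into 2 shares of $104,000: Elio and Ione each take $104,000.
Reuben's share ($208,000) is divided into 4 shares of $52,000: Hamish, Phaedra, and Yara each take $52,000; Nuria's $52,000 share passes to Nuria's issue.
Nuria's share ($52,000) passes entirely to Yusuf.

Hamish receives $52,000.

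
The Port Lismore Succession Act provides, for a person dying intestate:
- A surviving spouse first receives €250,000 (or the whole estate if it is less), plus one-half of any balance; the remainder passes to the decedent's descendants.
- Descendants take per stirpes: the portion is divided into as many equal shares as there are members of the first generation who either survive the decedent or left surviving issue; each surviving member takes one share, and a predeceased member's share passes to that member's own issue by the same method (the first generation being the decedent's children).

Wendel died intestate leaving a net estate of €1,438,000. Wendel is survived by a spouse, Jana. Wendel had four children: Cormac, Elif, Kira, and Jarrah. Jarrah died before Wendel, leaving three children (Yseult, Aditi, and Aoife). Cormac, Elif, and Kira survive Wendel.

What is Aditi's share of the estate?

Jana first takes €250,000, leaving a balance of €1,188,000. Jana then takes one-half of the balance (€594,000), for a total of €844,000. The remaining €594,000 passes to the descendants.
The descendants' portion (€594,000) is divided into 4 shares of €148,500: Cormac, Elif, and Kira each take €148,500; Jarrah's €148,500 share passes to Jarrah's issue.
Jarrah's share (€148,500) is divided into 3 shares of €49,500: Yseult, Aditi, and Aoife each take €49,500.

Aditi receives €49,500.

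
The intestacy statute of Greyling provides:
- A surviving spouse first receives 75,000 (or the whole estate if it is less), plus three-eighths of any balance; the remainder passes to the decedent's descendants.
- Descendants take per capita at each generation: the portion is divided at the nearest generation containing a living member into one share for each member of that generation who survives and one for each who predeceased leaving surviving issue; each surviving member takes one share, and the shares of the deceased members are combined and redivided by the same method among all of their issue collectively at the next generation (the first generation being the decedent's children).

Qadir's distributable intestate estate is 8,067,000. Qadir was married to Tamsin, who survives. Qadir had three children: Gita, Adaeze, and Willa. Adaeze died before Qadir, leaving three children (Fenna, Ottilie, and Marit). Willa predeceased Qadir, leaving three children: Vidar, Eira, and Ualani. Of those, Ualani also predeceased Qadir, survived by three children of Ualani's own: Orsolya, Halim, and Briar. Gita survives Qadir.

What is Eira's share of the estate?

Tamsin first takes 75,000, leaving a balance of 7,992,000. Tamsin then takes three-eighths of the balance (2,997,000), for a total of 3,072,000. The remaining 4,995,000 passes to the descendants.
The descendants' portion (4,995,000) is divided at the children's generation into 3 shares of 1,665,000. Gita takes 1,665,000. The 2 shares of the deceased (Adaeze and Willa) are combined into a pool of 3,330,000.
That pool (3,330,000) is divided at the grandchildren's generation into 6 shares of 555,000. Fenna, Ottilie, Marit, Vidar, and Eira each take 555,000. The remaining share for the deceased Ualani (555,000) is carried to the next generation.
That pool (555,000) is divided at the great-grandchildren's generation equally among Orsolya, Halim, and Briar: 185,000 each.

Eira receives 555,000.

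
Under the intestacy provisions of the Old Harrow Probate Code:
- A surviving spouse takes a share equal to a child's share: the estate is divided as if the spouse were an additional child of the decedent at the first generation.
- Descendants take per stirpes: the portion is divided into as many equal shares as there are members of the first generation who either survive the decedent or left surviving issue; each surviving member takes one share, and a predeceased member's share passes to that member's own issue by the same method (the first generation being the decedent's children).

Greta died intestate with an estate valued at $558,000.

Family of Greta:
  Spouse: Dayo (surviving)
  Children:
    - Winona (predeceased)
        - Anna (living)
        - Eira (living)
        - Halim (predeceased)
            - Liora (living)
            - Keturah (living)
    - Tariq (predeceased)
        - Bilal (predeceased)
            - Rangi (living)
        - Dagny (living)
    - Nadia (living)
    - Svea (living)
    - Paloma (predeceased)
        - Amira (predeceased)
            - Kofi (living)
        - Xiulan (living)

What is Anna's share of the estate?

The spouse counts as an additional share at the children's level, so there are 6 primary shares of $93,000. Dayo takes one such share ($93,000).
The children's combined portion ($465,000) is divided into 5 shares of $93,000: Nadia and Svea each take $93,000; Winona's $93,000 share passes to Winona's issue; Tariq's $93,000 share passes to Tariq's issue; Paloma's $93,000 share passes to Paloma's issue.
Winona's share ($93,000) is divided into 3 shares of $31,000: Anna and Eira each take $31,000; Halim's $31,000 share passes to Halim's issue.
Halim's share ($31,000) is divided into 2 shares of $15,500: Liora and Keturah each take $15,500.
Tariq's share ($93,000) is divided into 2 shares of $46,500: Dagny takes $46,500; Bilal's $46,500 share passes to Bilal's issue.
Bilal's share ($46,500) passes entirely to Rangi.
Paloma's share ($93,000) is divided into 2 shares of $46,500: Xiulan takes $46,500; Amira's $46,500 share passes to Amira's issue.
Amira's share ($46,500) passes entirely to Kofi.

Anna receives $31,000.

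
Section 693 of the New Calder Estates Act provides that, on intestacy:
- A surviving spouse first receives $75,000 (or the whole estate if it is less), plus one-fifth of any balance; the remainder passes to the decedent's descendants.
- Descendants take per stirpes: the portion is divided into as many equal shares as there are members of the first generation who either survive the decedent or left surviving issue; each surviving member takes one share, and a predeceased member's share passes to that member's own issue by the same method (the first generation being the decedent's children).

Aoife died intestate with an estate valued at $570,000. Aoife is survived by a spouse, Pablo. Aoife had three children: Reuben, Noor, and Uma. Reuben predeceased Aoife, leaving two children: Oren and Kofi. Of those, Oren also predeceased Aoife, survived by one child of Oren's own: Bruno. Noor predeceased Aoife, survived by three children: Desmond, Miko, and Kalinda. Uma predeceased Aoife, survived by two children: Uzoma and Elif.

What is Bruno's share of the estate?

Pablo first takes $75,000, leaving a balance of $495,000. Pablo then takes one-fifth of the balance ($99,000), for a total of $174,000. The remaining $396,000 passes to the descendants.
The descendants' portion ($396,000) is divided into 3 shares of $132,000: Reuben's $132,000 share passes to Reuben's issue; Noor's $132,000 share passes to Noor's issue; Uma's $132,000 share passes to Uma's issue.
Reuben's share ($132,000) is divided into 2 shares of $66,000: Kofi takes $66,000; Oren's $66,000 share passes to Oren's issue.
Oren's share ($66,000) passes entirely to Bruno.
Noor's share ($132,000) is divided into 3 shares of $44,000: Desmond, Miko, and Kalinda each take $44,000.
Uma's share ($132,000) is divided into 2 shares of $66,000: Uzoma and Elif each take $66,000.

Bruno receives $66,000.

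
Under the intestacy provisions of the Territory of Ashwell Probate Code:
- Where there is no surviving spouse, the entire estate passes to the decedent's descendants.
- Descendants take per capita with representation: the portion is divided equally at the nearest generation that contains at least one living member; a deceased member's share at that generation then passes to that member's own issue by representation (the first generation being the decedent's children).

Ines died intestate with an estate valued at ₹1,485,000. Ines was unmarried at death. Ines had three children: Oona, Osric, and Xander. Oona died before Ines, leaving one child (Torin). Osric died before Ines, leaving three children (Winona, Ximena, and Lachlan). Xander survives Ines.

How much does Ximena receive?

The entire ₹1,485,000 passes to the descendants.
That amount (₹1,485,000) is divided into 3 shares of ₹495,000: Xander takes ₹495,000; Oona's ₹495,000 share passes to Oona's issue; Osric's ₹495,000 share passes to Osric's issue.
Oona's share (₹495,000) passes entirely to Torin.
Osric's share (₹495,000) is divided into 3 shares of ₹165,000: Winona, Ximena, and Lachlan each take ₹165,000.

Ximena receives ₹165,000.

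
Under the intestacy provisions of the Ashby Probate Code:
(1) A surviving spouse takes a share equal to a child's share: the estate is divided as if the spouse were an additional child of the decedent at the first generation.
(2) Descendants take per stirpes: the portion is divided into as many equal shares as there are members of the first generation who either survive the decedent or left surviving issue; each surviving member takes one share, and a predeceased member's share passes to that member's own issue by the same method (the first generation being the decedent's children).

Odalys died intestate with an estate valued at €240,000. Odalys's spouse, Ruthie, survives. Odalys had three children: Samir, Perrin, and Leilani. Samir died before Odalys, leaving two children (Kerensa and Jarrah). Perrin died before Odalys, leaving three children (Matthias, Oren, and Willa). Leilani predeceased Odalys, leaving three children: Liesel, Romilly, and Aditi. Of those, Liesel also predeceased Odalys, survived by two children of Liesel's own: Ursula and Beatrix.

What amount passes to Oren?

Oren receives €20,000.

The spouse counts as an additional share at the children's level, so there are 4 primary shares of €60,000. Ruthie takes one such share (€60,000).
The children's combined portion (€180,000) is divided into 3 shares of €60,000: Samir's €60,000 share passes to Samir's issue; Perrin's €60,000 share passes to Perrin's issue; Leilani's €60,000 share passes to Leilani's issue.
Samir's share (€60,000) is divided into 2 shares of €30,000: Kerensa and Jarrah each take €30,000.
Perrin's share (€60,000) is divided into 3 shares of €20,000: Matthias, Oren, and Willa each take €20,000.
Leilani's share (€60,000) is divided into 3 shares of €20,000: Romilly and Aditi each take €20,000; Liesel's €20,000 share passes to Liesel's issue.
Liesel's share (€20,000) is divided into 2 shares of €10,000: Ursula and Beatrix each take €10,000.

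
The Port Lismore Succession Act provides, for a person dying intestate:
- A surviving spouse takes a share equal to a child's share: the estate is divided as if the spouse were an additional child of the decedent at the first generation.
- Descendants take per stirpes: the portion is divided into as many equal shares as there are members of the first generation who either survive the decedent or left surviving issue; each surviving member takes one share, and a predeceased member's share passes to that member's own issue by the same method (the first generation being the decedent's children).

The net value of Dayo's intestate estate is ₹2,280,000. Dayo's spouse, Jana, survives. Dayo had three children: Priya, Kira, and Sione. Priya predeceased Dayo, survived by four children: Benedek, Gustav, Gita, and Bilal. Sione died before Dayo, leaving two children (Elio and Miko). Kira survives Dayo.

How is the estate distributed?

The spouse counts as an additional share at the children's level, so there are 4 primary shares of ₹570,000. Jana takes one such share (₹570,000).
The children's combined portion (₹1,710,000) is divided into 3 shares of ₹570,000: Kira takes ₹570,000; Priya's ₹570,000 share passes to Priya's issue; Sione's ₹570,000 share passes to Sione's issue.
Priya's share (₹570,000) is divided into 4 shares of ₹142,500: Benedek, Gustav, Gita, and Bilal each take ₹142,500.
Sione's share (₹570,000) is divided into 2 shares of ₹285,000: Elio and Miko each take ₹285,000.

Jana: ₹570,000; Benedek: ₹142,500; Gustav: ₹142,500; Gita: ₹142,500; Bilal: ₹142,500; Kira: ₹570,000; Elio: ₹285,000; Miko: ₹285,000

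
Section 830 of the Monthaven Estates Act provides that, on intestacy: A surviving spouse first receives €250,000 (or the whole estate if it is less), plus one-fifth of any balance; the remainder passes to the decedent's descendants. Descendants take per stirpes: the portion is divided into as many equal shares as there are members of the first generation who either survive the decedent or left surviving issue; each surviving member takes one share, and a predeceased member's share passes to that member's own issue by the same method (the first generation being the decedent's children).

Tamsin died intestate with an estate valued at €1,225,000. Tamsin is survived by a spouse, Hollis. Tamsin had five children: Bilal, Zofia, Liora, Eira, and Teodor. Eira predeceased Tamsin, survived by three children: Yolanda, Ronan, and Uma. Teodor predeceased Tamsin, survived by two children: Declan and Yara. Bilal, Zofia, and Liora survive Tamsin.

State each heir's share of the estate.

Hollis first takes €250,000, leaving a balance of €975,000. Hollis then takes one-fifth of the balance (€195,000), for a total of €445,000. The remaining €780,000 passes to the descendants.
The descendants' portion (€780,000) is divided into 5 shares of €156,000: Bilal, Zofia, and Liora each take €156,000; Eira's €156,000 share passes to Eira's issue; Teodor's €156,000 share passes to Teodor's issue.
Eira's share (€156,000) is divided into 3 shares of €52,000: Yolanda, Ronan, and Uma each take €52,000.
Teodor's share (€156,000) is divided into 2 shares of €78,000: Declan and Yara each take €78,000.

Hollis: €445,000; Bilal: €156,000; Zofia: €156,000; Liora: €156,000; Yolanda: €52,000; Ronan: €52,000; Uma: €52,000; Declan: €78,000; Yara: €78,000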